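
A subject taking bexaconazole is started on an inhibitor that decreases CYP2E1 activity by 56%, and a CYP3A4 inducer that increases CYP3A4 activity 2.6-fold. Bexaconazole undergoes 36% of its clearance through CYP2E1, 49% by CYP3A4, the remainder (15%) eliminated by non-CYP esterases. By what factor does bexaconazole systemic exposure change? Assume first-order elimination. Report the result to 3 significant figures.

The CYP2E1 pathway (36% of clearance) is reduced to 0.44× activity: 0.36 × 0.44 = 0.1584.
The CYP3A4 pathway (49% of clearance) increases to 2.6× activity: 0.49 × 2.6 = 1.274.
The remaining 15% of clearance is unaffected.
New clearance relative to baseline: 0.1584 + 1.274 + 0.15 = 1.5824.
Because systemic exposure varies inversely with clearance, the combined effect is 1 / 1.5824 = 0.632.

0.632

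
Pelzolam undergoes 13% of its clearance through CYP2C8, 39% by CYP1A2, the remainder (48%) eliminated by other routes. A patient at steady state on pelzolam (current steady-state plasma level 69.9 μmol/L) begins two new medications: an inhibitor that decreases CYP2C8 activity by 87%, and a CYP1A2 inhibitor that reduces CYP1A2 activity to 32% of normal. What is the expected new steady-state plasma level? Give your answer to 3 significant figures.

112 μmol/L

The CYP2C8 pathway (13% of clearance) falls to 0.13× activity: 0.13 × 0.13 = 0.0169.
The CYP1A2 pathway (39% of clearance) falls to 0.32× activity: 0.39 × 0.32 = 0.1248.
The remaining 48% of clearance is unaffected.
CL_new/CL_old = 0.0169 + 0.1248 + 0.48 = 0.6217.
Dividing the baseline by the relative clearance: 69.9 / 0.6217 = 112 μmol/L.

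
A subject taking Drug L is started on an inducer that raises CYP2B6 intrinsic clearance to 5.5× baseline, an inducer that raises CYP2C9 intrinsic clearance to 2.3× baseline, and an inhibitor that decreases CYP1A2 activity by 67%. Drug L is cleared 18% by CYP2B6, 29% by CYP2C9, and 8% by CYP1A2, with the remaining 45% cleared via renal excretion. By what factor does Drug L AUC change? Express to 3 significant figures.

The CYP2B6 pathway (18% of clearance) increases to 5.5× activity: 0.18 × 5.5 = 0.99.
The CYP2C9 pathway (29% of clearance) is boosted to 2.3× activity: 0.29 × 2.3 = 0.667.
The CYP1A2 pathway (8% of clearance) is reduced to 0.33× activity: 0.08 × 0.33 = 0.0264.
The remaining 45% of clearance is unaffected.
CL_new/CL_old = 0.99 + 0.667 + 0.0264 + 0.45 = 2.1334.
Net AUC ratio = 1 / 2.1334 = 0.469.

0.469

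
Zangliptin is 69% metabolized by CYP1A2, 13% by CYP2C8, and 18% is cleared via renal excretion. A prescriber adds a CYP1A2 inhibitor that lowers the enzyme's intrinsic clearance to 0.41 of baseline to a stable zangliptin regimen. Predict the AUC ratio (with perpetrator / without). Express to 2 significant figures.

1.7

The CYP1A2 pathway (69% of clearance) falls to 0.41× activity: 0.69 × 0.41 = 0.2829.
CYP2C8 (13%) and the residual 18% are unaffected.
Relative clearance = 0.2829 + 0.13 + 0.18 = 0.5929.
AUC is inversely proportional to clearance, so the fold-change is 1 / 0.5929 = 1.7.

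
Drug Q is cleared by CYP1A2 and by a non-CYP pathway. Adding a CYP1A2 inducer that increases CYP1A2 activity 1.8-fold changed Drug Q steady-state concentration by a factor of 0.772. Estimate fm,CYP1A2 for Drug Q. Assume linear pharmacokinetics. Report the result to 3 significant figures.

Let x = fm,CYP1A2. Because steady-state concentration ∝ 1/CL, relative clearance rose to 1/0.772 = 1.295.
Setting x·1.8 + (1 − x) = 1.295 and solving: x = (1.295 − 1)/(1.8 − 1) = 0.369.

0.369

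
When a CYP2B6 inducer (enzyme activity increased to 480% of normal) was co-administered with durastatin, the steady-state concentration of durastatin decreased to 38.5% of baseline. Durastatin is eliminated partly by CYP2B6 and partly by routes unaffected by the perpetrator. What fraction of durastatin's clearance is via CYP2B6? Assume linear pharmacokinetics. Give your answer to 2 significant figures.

0.42

Let x = fm,CYP2B6. Because steady-state concentration ∝ 1/CL, relative clearance rose to 1/0.385 = 2.597.
Setting x·4.8 + (1 − x) = 2.597 and solving: x = (2.597 − 1)/(4.8 − 1) = 0.42.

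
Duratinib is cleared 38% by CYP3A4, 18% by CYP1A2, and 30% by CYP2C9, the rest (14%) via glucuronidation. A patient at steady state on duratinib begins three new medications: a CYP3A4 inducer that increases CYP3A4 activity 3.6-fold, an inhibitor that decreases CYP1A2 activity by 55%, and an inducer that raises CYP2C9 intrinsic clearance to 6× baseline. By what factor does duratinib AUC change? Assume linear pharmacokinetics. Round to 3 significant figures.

0.295

The CYP3A4 pathway (38% of clearance) increases to 3.6× activity: 0.38 × 3.6 = 1.368.
The CYP1A2 pathway (18% of clearance) falls to 0.45× activity: 0.18 × 0.45 = 0.081.
The CYP2C9 pathway (30% of clearance) rises to 6× activity: 0.3 × 6 = 1.8.
The remaining 14% of clearance is unaffected.
Relative clearance = 1.368 + 0.081 + 1.8 + 0.14 = 3.389.
Net AUC ratio = 1 / 3.389 = 0.295.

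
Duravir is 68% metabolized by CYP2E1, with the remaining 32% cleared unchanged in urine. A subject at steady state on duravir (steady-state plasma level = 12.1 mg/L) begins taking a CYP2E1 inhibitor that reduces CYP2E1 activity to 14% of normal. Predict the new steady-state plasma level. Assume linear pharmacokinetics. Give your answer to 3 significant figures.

The CYP2E1 pathway (68% of clearance) drops to 0.14× activity: 0.68 × 0.14 = 0.0952.
The remaining 32% of clearance is unaffected.
CL_new/CL_old = 0.0952 + 0.32 = 0.4152.
Steady-state plasma level ∝ 1/CL, so new value = 12.1 / 0.4152 = 29.1 mg/L.

29.1 mg/L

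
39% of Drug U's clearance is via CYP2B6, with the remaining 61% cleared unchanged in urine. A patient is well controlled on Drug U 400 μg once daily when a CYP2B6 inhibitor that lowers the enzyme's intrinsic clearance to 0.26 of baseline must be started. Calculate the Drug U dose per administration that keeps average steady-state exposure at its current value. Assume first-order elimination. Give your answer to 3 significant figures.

CYP2B6: 0.39 × 0.26 = 0.1014
Other: 0.61 (unchanged)
New clearance relative to baseline: 0.1014 + 0.61 = 0.7114.
Css,avg = (dose rate)/CL, so holding Css fixed requires dose ∝ CL: 400 × 0.7114 = 285 μg.

285 μg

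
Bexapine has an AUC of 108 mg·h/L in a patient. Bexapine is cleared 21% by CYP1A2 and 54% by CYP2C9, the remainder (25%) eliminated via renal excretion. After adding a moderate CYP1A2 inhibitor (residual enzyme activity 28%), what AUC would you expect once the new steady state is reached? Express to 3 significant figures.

CYP1A2: 0.21 × 0.28 = 0.0588
CYP2C9: 0.54 (unchanged)
Other: 0.25 (unchanged)
New clearance relative to baseline: 0.0588 + 0.54 + 0.25 = 0.8488.
AUC ∝ 1/CL, so new value = 108 / 0.8488 = 127 mg·h/L.

127 mg·h/L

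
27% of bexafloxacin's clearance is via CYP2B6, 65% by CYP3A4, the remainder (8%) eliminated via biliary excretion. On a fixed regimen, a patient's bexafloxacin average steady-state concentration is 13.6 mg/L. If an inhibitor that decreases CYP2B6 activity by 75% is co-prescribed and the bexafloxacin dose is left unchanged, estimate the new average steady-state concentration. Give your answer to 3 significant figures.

The CYP2B6 pathway (27% of clearance) falls to 0.25× activity: 0.27 × 0.25 = 0.0675.
CYP3A4 (65%) and the residual 8% are unaffected.
CL_new/CL_old = 0.0675 + 0.65 + 0.08 = 0.7975.
With dosing unchanged, average steady-state concentration scales as 1/CL: 13.6 / 0.7975 = 17.1 mg/L.

17.1 mg/L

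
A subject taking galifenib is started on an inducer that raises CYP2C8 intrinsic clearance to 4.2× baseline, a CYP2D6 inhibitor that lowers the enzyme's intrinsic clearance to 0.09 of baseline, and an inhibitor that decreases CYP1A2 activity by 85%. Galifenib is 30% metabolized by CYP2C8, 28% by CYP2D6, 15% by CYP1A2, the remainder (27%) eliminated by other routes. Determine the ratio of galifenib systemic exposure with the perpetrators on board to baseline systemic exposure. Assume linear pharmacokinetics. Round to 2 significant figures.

CYP2C8: 0.3 × 4.2 = 1.26
CYP2D6: 0.28 × 0.09 = 0.0252
CYP1A2: 0.15 × 0.15 = 0.0225
Other: 0.27 (unchanged)
Relative clearance = 1.26 + 0.0252 + 0.0225 + 0.27 = 1.5777.
Because systemic exposure varies inversely with clearance, the combined effect is 1 / 1.5777 = 0.63.

0.63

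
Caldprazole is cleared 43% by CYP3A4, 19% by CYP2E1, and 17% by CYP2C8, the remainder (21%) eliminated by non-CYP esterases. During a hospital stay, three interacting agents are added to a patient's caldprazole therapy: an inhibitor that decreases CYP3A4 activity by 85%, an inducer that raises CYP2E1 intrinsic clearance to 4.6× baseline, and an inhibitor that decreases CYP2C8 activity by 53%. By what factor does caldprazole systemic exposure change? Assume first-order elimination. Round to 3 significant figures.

0.814

The CYP3A4 pathway (43% of clearance) drops to 0.15× activity: 0.43 × 0.15 = 0.0645.
The CYP2E1 pathway (19% of clearance) is boosted to 4.6× activity: 0.19 × 4.6 = 0.874.
The CYP2C8 pathway (17% of clearance) drops to 0.47× activity: 0.17 × 0.47 = 0.0799.
The remaining 21% of clearance is unaffected.
CL_new/CL_old = 0.0645 + 0.874 + 0.0799 + 0.21 = 1.2284.
Net systemic exposure ratio = 1 / 1.2284 = 0.814.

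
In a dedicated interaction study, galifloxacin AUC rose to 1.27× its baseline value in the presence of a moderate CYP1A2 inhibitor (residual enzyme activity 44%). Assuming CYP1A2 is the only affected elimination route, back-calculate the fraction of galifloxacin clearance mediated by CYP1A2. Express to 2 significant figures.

CL'/CL = 1 / 1.27 = 0.7874
0.44·fm + (1 − fm) = 0.7874
fm = (0.7874 − 1) / (0.44 − 1) = 0.38

0.38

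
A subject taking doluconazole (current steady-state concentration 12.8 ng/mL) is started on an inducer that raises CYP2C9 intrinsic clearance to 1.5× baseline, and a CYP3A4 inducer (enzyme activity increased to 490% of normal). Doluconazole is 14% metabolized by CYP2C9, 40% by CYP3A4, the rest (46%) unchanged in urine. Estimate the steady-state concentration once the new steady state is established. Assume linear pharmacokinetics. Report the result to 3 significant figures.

The CYP2C9 pathway (14% of clearance) is boosted to 1.5× activity: 0.14 × 1.5 = 0.21.
The CYP3A4 pathway (40% of clearance) is boosted to 4.9× activity: 0.4 × 4.9 = 1.96.
Non-CYP routes (46%) are unchanged.
Relative clearance = 0.21 + 1.96 + 0.46 = 2.63.
Steady-state concentration ∝ 1/CL: new value = 12.8 / 2.63 = 4.87 ng/mL.

4.87 ng/mL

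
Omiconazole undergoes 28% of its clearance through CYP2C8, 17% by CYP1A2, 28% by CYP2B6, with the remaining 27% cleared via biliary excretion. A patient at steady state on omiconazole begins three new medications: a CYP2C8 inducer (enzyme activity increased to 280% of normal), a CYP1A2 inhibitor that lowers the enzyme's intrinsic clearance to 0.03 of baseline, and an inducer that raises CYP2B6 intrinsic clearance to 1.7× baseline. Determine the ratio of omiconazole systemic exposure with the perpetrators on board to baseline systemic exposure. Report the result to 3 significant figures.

0.651

The CYP2C8 pathway (28% of clearance) is boosted to 2.8× activity: 0.28 × 2.8 = 0.784.
The CYP1A2 pathway (17% of clearance) is reduced to 0.03× activity: 0.17 × 0.03 = 0.0051.
The CYP2B6 pathway (28% of clearance) rises to 1.7× activity: 0.28 × 1.7 = 0.476.
Non-CYP routes (27%) are unchanged.
CL_new/CL_old = 0.784 + 0.0051 + 0.476 + 0.27 = 1.5351.
Net systemic exposure ratio = 1 / 1.5351 = 0.651.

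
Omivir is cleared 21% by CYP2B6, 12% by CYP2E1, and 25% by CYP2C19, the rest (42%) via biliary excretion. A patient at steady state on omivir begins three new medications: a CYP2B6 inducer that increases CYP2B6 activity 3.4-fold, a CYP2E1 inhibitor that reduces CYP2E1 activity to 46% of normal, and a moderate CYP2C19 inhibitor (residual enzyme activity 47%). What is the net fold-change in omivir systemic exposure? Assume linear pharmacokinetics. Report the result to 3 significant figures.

CYP2B6: 0.21 × 3.4 = 0.714
CYP2E1: 0.12 × 0.46 = 0.0552
CYP2C19: 0.25 × 0.47 = 0.1175
Other: 0.42 (unchanged)
New clearance relative to baseline: 0.714 + 0.0552 + 0.1175 + 0.42 = 1.3067.
Net systemic exposure ratio = 1 / 1.3067 = 0.765.

0.765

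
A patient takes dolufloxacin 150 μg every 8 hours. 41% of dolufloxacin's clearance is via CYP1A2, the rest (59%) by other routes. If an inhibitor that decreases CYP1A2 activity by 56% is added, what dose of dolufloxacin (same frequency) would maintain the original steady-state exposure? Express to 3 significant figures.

The CYP1A2 pathway (41% of clearance) falls to 0.44× activity: 0.41 × 0.44 = 0.1804.
Non-CYP routes (59%) are unchanged.
Relative clearance = 0.1804 + 0.59 = 0.7704.
To maintain the same steady-state level, dose must scale with clearance: new dose = 150 × 0.7704 = 116 μg.

116 μg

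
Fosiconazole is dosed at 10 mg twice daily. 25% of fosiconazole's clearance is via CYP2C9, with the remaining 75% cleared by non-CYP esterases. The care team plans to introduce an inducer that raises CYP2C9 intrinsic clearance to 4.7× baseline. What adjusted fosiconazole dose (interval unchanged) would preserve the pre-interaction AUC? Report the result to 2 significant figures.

19 mg

The CYP2C9 pathway (25% of clearance) increases to 4.7× activity: 0.25 × 4.7 = 1.175.
The remaining 75% of clearance is unaffected.
New clearance relative to baseline: 1.175 + 0.75 = 1.925.
To maintain the same steady-state level, dose must scale with clearance: new dose = 10 × 1.925 = 19 mg.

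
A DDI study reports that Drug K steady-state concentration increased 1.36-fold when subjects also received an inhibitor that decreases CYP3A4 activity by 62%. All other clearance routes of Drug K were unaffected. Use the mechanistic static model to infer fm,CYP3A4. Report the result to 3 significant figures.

0.427

CL'/CL = 1 / 1.36 = 0.7353
0.38·fm + (1 − fm) = 0.7353
fm = (0.7353 − 1) / (0.38 − 1) = 0.427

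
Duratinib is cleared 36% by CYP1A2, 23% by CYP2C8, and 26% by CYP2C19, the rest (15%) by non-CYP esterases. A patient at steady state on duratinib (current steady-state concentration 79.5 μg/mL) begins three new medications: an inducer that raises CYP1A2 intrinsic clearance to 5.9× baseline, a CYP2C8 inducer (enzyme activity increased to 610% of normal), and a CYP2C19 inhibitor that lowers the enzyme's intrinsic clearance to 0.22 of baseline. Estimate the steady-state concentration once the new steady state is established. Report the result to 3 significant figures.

CYP1A2: 0.36 × 5.9 = 2.124
CYP2C8: 0.23 × 6.1 = 1.403
CYP2C19: 0.26 × 0.22 = 0.0572
Other: 0.15 (unchanged)
Relative clearance = 2.124 + 1.403 + 0.0572 + 0.15 = 3.7342.
Dividing the baseline by the relative clearance: 79.5 / 3.7342 = 21.3 μg/mL.

21.3 μg/mL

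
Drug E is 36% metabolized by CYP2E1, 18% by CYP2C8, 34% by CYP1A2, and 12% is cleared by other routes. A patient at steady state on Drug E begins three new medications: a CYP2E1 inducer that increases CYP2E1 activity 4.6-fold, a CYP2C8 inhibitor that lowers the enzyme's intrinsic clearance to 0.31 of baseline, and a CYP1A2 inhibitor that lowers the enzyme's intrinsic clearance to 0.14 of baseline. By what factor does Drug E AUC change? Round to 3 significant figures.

0.532

The CYP2E1 pathway (36% of clearance) is boosted to 4.6× activity: 0.36 × 4.6 = 1.656.
The CYP2C8 pathway (18% of clearance) falls to 0.31× activity: 0.18 × 0.31 = 0.0558.
The CYP1A2 pathway (34% of clearance) drops to 0.14× activity: 0.34 × 0.14 = 0.0476.
Non-CYP routes (12%) are unchanged.
New clearance relative to baseline: 1.656 + 0.0558 + 0.0476 + 0.12 = 1.8794.
Net AUC ratio = 1 / 1.8794 = 0.532.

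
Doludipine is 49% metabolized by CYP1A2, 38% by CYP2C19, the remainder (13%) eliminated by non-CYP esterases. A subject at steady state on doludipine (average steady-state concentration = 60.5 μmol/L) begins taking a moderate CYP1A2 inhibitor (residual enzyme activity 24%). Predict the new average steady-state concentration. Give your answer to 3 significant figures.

96.4 μmol/L

CYP1A2: 0.49 × 0.24 = 0.1176
CYP2C19: 0.38 (unchanged)
Other: 0.13 (unchanged)
New clearance relative to baseline: 0.1176 + 0.38 + 0.13 = 0.6276.
With dosing unchanged, average steady-state concentration scales as 1/CL: 60.5 / 0.6276 = 96.4 μmol/L.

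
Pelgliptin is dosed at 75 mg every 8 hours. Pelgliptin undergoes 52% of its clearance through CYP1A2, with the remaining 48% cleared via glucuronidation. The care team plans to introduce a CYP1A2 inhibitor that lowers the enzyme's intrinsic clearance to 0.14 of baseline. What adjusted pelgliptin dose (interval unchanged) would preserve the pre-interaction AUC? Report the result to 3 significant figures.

The CYP1A2 pathway (52% of clearance) falls to 0.14× activity: 0.52 × 0.14 = 0.0728.
The remaining 48% of clearance is unaffected.
New clearance relative to baseline: 0.0728 + 0.48 = 0.5528.
Exposure is unchanged when dose changes in proportion to clearance. New dose = 75 mg × 0.5528 = 41.5 mg.

41.5 mg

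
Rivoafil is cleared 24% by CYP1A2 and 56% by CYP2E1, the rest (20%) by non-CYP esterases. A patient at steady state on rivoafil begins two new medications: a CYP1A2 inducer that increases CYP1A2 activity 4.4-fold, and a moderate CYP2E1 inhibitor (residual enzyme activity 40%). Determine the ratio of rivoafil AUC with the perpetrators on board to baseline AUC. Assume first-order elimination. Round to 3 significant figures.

CYP1A2: 0.24 × 4.4 = 1.056
CYP2E1: 0.56 × 0.4 = 0.224
Other: 0.2 (unchanged)
Relative clearance = 1.056 + 0.224 + 0.2 = 1.48.
AUC ∝ 1/CL: fold-change = 1 / 1.48 = 0.676.

0.676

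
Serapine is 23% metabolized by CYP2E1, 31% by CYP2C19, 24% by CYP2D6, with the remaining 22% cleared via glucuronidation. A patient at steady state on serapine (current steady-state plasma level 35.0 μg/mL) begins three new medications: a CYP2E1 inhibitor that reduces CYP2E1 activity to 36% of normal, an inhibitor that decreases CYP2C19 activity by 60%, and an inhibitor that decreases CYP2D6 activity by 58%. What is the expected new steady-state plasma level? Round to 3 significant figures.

66.3 μg/mL

The CYP2E1 pathway (23% of clearance) falls to 0.36× activity: 0.23 × 0.36 = 0.0828.
The CYP2C19 pathway (31% of clearance) drops to 0.4× activity: 0.31 × 0.4 = 0.124.
The CYP2D6 pathway (24% of clearance) falls to 0.42× activity: 0.24 × 0.42 = 0.1008.
The remaining 22% of clearance is unaffected.
CL_new/CL_old = 0.0828 + 0.124 + 0.1008 + 0.22 = 0.5276.
New steady-state plasma level = 35.0 / 0.5276 = 66.3 μg/mL (concentration scales inversely with clearance).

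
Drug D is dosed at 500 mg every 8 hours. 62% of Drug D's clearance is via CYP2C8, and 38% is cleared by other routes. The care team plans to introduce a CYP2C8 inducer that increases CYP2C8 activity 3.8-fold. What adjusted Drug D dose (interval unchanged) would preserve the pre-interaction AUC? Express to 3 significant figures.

1.37 × 10³ mg

The CYP2C8 pathway (62% of clearance) increases to 3.8× activity: 0.62 × 3.8 = 2.356.
The remaining 38% of clearance is unaffected.
Relative clearance = 2.356 + 0.38 = 2.736.
To maintain the same steady-state level, dose must scale with clearance: new dose = 500 × 2.736 = 1.37 × 10³ mg.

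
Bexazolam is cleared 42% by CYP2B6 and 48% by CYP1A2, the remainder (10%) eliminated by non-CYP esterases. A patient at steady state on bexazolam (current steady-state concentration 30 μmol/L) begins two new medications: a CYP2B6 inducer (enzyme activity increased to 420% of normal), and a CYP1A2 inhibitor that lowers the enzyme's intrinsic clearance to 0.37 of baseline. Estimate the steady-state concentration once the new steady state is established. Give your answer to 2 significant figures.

15 μmol/L

The CYP2B6 pathway (42% of clearance) rises to 4.2× activity: 0.42 × 4.2 = 1.764.
The CYP1A2 pathway (48% of clearance) is reduced to 0.37× activity: 0.48 × 0.37 = 0.1776.
The remaining 10% of clearance is unaffected.
CL_new/CL_old = 1.764 + 0.1776 + 0.1 = 2.0416.
New steady-state concentration = 30 / 2.0416 = 15 μmol/L (concentration scales inversely with clearance).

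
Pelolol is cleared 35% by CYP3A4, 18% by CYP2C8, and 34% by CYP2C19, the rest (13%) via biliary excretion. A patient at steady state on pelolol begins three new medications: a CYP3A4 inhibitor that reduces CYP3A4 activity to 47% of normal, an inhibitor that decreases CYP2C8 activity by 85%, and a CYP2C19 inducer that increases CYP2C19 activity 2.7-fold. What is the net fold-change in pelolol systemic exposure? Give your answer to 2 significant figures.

0.81

The CYP3A4 pathway (35% of clearance) is reduced to 0.47× activity: 0.35 × 0.47 = 0.1645.
The CYP2C8 pathway (18% of clearance) is reduced to 0.15× activity: 0.18 × 0.15 = 0.027.
The CYP2C19 pathway (34% of clearance) is boosted to 2.7× activity: 0.34 × 2.7 = 0.918.
The remaining 13% of clearance is unaffected.
Relative clearance = 0.1645 + 0.027 + 0.918 + 0.13 = 1.2395.
Net systemic exposure ratio = 1 / 1.2395 = 0.81.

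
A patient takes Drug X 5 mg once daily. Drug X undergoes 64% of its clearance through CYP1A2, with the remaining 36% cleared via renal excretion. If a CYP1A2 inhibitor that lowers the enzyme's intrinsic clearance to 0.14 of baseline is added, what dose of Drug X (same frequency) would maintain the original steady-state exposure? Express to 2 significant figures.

2.2 mg

The CYP1A2 pathway (64% of clearance) falls to 0.14× activity: 0.64 × 0.14 = 0.0896.
Non-CYP routes (36%) are unchanged.
New clearance relative to baseline: 0.0896 + 0.36 = 0.4496.
Exposure is unchanged when dose changes in proportion to clearance. New dose = 5 mg × 0.4496 = 2.2 mg.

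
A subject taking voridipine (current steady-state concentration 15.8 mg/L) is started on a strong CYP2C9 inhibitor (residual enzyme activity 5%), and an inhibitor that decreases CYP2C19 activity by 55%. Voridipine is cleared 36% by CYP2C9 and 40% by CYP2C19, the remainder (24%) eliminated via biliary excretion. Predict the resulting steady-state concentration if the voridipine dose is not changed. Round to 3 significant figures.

36.1 mg/L

The CYP2C9 pathway (36% of clearance) drops to 0.05× activity: 0.36 × 0.05 = 0.018.
The CYP2C19 pathway (40% of clearance) falls to 0.45× activity: 0.4 × 0.45 = 0.18.
The remaining 24% of clearance is unaffected.
CL_new/CL_old = 0.018 + 0.18 + 0.24 = 0.438.
Dividing the baseline by the relative clearance: 15.8 / 0.438 = 36.1 mg/L.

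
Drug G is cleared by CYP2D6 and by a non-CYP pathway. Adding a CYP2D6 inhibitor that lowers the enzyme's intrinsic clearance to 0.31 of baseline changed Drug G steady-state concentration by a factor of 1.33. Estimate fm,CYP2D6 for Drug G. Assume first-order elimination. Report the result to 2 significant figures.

Write x for the fraction cleared via CYP2D6. The observed steady-state concentration change means clearance fell to 1/1.33 = 0.7519 of baseline.
Setting x·0.31 + (1 − x) = 0.7519 and solving: x = (0.7519 − 1)/(0.31 − 1) = 0.36.

0.36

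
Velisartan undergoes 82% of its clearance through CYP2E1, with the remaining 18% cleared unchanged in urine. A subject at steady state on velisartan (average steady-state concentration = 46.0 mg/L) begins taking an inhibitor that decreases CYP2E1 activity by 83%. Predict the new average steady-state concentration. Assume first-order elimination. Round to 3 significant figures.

144 mg/L

The CYP2E1 pathway (82% of clearance) is reduced to 0.17× activity: 0.82 × 0.17 = 0.1394.
The remaining 18% of clearance is unaffected.
Relative clearance = 0.1394 + 0.18 = 0.3194.
With dosing unchanged, average steady-state concentration scales as 1/CL: 46.0 / 0.3194 = 144 mg/L.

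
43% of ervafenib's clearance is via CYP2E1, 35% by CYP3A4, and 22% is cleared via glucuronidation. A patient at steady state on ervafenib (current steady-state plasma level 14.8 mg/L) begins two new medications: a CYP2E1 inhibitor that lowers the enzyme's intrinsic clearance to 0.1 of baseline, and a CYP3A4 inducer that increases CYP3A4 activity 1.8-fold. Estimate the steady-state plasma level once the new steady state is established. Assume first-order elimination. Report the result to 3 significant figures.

16.6 mg/L

The CYP2E1 pathway (43% of clearance) drops to 0.1× activity: 0.43 × 0.1 = 0.043.
The CYP3A4 pathway (35% of clearance) is boosted to 1.8× activity: 0.35 × 1.8 = 0.63.
Non-CYP routes (22%) are unchanged.
Relative clearance = 0.043 + 0.63 + 0.22 = 0.893.
Steady-state plasma level ∝ 1/CL: new value = 14.8 / 0.893 = 16.6 mg/L.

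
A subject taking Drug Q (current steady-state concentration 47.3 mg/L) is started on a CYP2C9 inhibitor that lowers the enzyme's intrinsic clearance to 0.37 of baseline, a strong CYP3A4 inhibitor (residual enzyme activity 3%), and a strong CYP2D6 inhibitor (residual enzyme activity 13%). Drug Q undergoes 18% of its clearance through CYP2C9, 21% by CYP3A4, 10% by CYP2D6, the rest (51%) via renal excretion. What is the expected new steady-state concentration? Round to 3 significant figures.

79.4 mg/L

CYP2C9: 0.18 × 0.37 = 0.0666
CYP3A4: 0.21 × 0.03 = 0.0063
CYP2D6: 0.1 × 0.13 = 0.013
Other: 0.51 (unchanged)
CL_new/CL_old = 0.0666 + 0.0063 + 0.013 + 0.51 = 0.5959.
New steady-state concentration = 47.3 / 0.5959 = 79.4 mg/L (concentration scales inversely with clearance).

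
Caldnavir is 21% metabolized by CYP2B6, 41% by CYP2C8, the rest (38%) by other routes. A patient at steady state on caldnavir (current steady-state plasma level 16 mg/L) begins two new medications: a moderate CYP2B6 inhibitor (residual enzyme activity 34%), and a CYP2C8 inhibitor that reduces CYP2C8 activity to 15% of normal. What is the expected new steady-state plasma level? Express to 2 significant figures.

The CYP2B6 pathway (21% of clearance) is reduced to 0.34× activity: 0.21 × 0.34 = 0.0714.
The CYP2C8 pathway (41% of clearance) is reduced to 0.15× activity: 0.41 × 0.15 = 0.0615.
The remaining 38% of clearance is unaffected.
CL_new/CL_old = 0.0714 + 0.0615 + 0.38 = 0.5129.
Dividing the baseline by the relative clearance: 16 / 0.5129 = 31 mg/L.

31 mg/L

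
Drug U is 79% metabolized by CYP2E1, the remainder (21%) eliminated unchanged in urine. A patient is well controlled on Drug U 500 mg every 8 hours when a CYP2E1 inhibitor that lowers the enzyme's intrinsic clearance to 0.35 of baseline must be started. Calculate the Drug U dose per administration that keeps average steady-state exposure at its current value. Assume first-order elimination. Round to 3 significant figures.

243 mg

CYP2E1: 0.79 × 0.35 = 0.2765
Other: 0.21 (unchanged)
New clearance relative to baseline: 0.2765 + 0.21 = 0.4865.
To maintain the same steady-state level, dose must scale with clearance: new dose = 500 × 0.4865 = 243 mg.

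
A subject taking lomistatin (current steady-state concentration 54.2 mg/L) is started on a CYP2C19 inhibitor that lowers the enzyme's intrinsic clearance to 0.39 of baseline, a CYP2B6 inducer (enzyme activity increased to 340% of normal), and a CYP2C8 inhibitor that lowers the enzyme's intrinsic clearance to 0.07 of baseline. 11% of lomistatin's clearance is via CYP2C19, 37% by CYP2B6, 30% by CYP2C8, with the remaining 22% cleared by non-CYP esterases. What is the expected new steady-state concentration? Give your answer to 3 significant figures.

The CYP2C19 pathway (11% of clearance) drops to 0.39× activity: 0.11 × 0.39 = 0.0429.
The CYP2B6 pathway (37% of clearance) rises to 3.4× activity: 0.37 × 3.4 = 1.258.
The CYP2C8 pathway (30% of clearance) is reduced to 0.07× activity: 0.3 × 0.07 = 0.021.
The remaining 22% of clearance is unaffected.
New clearance relative to baseline: 0.0429 + 1.258 + 0.021 + 0.22 = 1.5419.
New steady-state concentration = 54.2 / 1.5419 = 35.2 mg/L (concentration scales inversely with clearance).

35.2 mg/L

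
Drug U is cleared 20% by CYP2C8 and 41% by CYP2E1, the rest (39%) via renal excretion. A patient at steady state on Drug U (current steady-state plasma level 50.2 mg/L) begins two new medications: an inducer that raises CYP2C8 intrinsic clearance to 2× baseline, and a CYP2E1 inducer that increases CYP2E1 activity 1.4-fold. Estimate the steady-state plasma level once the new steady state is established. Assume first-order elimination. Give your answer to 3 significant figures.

CYP2C8: 0.2 × 2 = 0.4
CYP2E1: 0.41 × 1.4 = 0.574
Other: 0.39 (unchanged)
New clearance relative to baseline: 0.4 + 0.574 + 0.39 = 1.364.
Steady-state plasma level ∝ 1/CL: new value = 50.2 / 1.364 = 36.8 mg/L.

36.8 mg/L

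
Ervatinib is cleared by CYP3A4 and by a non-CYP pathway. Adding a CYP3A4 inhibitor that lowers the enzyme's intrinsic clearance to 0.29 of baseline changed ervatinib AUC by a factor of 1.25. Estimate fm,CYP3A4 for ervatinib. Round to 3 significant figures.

Write x for the fraction cleared via CYP3A4. The observed AUC change means clearance fell to 1/1.25 = 0.8 of baseline.
Only the CYP3A4 route changed, so 0.8 = x·0.29 + (1 − x), giving x = 0.282.

0.282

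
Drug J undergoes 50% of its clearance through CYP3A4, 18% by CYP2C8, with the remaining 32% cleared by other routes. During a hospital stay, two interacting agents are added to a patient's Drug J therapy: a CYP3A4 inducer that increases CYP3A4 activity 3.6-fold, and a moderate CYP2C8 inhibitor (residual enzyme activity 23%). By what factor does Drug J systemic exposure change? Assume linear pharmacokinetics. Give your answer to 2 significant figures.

0.46

CYP3A4: 0.5 × 3.6 = 1.8
CYP2C8: 0.18 × 0.23 = 0.0414
Other: 0.32 (unchanged)
New clearance relative to baseline: 1.8 + 0.0414 + 0.32 = 2.1614.
Because systemic exposure varies inversely with clearance, the combined effect is 1 / 2.1614 = 0.46.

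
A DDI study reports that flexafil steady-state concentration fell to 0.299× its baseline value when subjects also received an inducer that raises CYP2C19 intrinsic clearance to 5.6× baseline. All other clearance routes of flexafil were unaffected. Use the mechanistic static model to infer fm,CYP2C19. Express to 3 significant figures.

Let fm be the CYP2C19 fraction. New clearance relative to baseline = fm × 5.6 + (1 − fm).
Steady-state concentration ratio = 1 / (new CL fraction), so new CL fraction = 1 / 0.299 = 3.344.
fm × 5.6 + 1 − fm = 3.344  ⇒  fm × (5.6 − 1) = 2.344  ⇒  fm = 0.510.

0.510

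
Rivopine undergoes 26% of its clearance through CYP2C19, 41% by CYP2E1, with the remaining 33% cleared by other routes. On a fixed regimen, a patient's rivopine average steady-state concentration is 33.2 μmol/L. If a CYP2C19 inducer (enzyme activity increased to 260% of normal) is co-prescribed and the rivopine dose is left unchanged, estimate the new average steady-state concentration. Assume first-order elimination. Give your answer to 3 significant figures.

CYP2C19: 0.26 × 2.6 = 0.676
CYP2E1: 0.41 (unchanged)
Other: 0.33 (unchanged)
Relative clearance = 0.676 + 0.41 + 0.33 = 1.416.
Average steady-state concentration ∝ 1/CL, so new value = 33.2 / 1.416 = 23.4 μmol/L.

23.4 μmol/L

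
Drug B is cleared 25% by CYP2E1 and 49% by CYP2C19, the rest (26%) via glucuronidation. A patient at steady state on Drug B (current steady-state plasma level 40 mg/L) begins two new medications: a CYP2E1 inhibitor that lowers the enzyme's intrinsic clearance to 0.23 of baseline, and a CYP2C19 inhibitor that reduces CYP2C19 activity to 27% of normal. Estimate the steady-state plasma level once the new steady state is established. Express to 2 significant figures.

CYP2E1: 0.25 × 0.23 = 0.0575
CYP2C19: 0.49 × 0.27 = 0.1323
Other: 0.26 (unchanged)
New clearance relative to baseline: 0.0575 + 0.1323 + 0.26 = 0.4498.
Steady-state plasma level ∝ 1/CL: new value = 40 / 0.4498 = 89 mg/L.

89 mg/L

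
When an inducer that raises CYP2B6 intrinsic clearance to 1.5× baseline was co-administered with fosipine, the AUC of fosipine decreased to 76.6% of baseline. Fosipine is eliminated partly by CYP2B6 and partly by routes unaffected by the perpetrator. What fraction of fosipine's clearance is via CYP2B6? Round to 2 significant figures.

0.61

Let fm be the CYP2B6 fraction. New clearance relative to baseline = fm × 1.5 + (1 − fm).
AUC ratio = 1 / (new CL fraction), so new CL fraction = 1 / 0.766 = 1.305.
fm × 1.5 + 1 − fm = 1.305  ⇒  fm × (1.5 − 1) = 0.3055  ⇒  fm = 0.61.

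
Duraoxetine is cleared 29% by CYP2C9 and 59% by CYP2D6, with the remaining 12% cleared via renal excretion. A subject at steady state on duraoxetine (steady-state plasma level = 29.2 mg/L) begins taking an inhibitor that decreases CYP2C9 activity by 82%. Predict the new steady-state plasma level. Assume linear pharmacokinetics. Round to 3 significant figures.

CYP2C9: 0.29 × 0.18 = 0.0522
CYP2D6: 0.59 (unchanged)
Other: 0.12 (unchanged)
New clearance relative to baseline: 0.0522 + 0.59 + 0.12 = 0.7622.
With dosing unchanged, steady-state plasma level scales as 1/CL: 29.2 / 0.7622 = 38.3 mg/L.

38.3 mg/L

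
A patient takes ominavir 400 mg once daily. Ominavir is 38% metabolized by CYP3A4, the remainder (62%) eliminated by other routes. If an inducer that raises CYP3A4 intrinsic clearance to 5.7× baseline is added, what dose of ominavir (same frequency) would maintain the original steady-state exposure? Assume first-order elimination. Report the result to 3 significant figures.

CYP3A4: 0.38 × 5.7 = 2.166
Other: 0.62 (unchanged)
Relative clearance = 2.166 + 0.62 = 2.786.
To maintain the same steady-state level, dose must scale with clearance: new dose = 400 × 2.786 = 1.11 × 10³ mg.

1.11 × 10³ mg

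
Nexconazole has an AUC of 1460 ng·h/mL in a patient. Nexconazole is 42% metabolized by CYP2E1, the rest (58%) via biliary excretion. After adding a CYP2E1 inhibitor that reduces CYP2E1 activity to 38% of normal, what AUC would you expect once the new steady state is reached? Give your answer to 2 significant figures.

2.0 × 10³ ng·h/mL

CYP2E1: 0.42 × 0.38 = 0.1596
Other: 0.58 (unchanged)
CL_new/CL_old = 0.1596 + 0.58 = 0.7396.
AUC ∝ 1/CL, so new value = 1460 / 0.7396 = 2.0 × 10³ ng·h/mL.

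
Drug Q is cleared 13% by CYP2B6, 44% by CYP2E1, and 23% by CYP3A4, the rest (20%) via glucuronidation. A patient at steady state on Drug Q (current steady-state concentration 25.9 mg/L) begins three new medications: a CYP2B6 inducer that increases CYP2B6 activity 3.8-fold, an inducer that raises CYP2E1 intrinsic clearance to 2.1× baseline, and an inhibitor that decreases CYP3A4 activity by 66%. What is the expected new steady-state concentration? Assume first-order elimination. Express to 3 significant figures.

15.3 mg/L

The CYP2B6 pathway (13% of clearance) is boosted to 3.8× activity: 0.13 × 3.8 = 0.494.
The CYP2E1 pathway (44% of clearance) is boosted to 2.1× activity: 0.44 × 2.1 = 0.924.
The CYP3A4 pathway (23% of clearance) drops to 0.34× activity: 0.23 × 0.34 = 0.0782.
The remaining 20% of clearance is unaffected.
Relative clearance = 0.494 + 0.924 + 0.0782 + 0.2 = 1.6962.
Dividing the baseline by the relative clearance: 25.9 / 1.6962 = 15.3 mg/L.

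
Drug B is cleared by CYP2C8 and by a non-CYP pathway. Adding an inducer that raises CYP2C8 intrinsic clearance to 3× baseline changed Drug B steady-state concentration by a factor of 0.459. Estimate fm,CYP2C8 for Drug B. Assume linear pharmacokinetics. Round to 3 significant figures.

0.589

Let fm be the CYP2C8 fraction. New clearance relative to baseline = fm × 3 + (1 − fm).
Steady-state concentration ratio = 1 / (new CL fraction), so new CL fraction = 1 / 0.459 = 2.179.
fm × 3 + 1 − fm = 2.179  ⇒  fm × (3 − 1) = 1.179  ⇒  fm = 0.589.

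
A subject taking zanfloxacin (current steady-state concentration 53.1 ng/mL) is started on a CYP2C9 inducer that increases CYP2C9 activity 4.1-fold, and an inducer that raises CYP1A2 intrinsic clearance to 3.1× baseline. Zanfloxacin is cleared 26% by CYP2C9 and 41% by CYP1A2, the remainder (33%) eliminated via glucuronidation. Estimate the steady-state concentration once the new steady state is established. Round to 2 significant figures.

20 ng/mL

The CYP2C9 pathway (26% of clearance) rises to 4.1× activity: 0.26 × 4.1 = 1.066.
The CYP1A2 pathway (41% of clearance) rises to 3.1× activity: 0.41 × 3.1 = 1.271.
Non-CYP routes (33%) are unchanged.
CL_new/CL_old = 1.066 + 1.271 + 0.33 = 2.667.
Steady-state concentration ∝ 1/CL: new value = 53.1 / 2.667 = 20 ng/mL.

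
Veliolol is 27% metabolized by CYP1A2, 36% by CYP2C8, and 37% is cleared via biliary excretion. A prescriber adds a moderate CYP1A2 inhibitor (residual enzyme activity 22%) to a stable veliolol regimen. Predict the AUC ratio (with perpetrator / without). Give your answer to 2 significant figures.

1.3

CYP1A2: 0.27 × 0.22 = 0.0594
CYP2C8: 0.36 (unchanged)
Other: 0.37 (unchanged)
CL_new/CL_old = 0.0594 + 0.36 + 0.37 = 0.7894.
AUC is inversely proportional to clearance, so the fold-change is 1 / 0.7894 = 1.3.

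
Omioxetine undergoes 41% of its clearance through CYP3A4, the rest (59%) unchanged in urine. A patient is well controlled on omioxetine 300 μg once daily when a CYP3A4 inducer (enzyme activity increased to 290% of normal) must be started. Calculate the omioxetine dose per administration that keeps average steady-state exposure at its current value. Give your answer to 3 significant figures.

The CYP3A4 pathway (41% of clearance) is boosted to 2.9× activity: 0.41 × 2.9 = 1.189.
Non-CYP routes (59%) are unchanged.
New clearance relative to baseline: 1.189 + 0.59 = 1.779.
Exposure is unchanged when dose changes in proportion to clearance. New dose = 300 μg × 1.779 = 534 μg.

534 μg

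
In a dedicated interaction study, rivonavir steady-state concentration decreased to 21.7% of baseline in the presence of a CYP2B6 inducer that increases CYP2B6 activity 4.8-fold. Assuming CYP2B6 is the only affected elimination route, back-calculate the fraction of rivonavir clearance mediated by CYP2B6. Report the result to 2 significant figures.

Let x = fm,CYP2B6. Because steady-state concentration ∝ 1/CL, relative clearance rose to 1/0.217 = 4.608.
Setting x·4.8 + (1 − x) = 4.608 and solving: x = (4.608 − 1)/(4.8 − 1) = 0.95.

0.95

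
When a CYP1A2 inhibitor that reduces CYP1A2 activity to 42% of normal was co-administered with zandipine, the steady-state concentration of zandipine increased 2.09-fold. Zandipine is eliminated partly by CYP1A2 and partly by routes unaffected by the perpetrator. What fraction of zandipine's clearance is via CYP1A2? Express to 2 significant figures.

Let fm be the CYP1A2 fraction. New clearance relative to baseline = fm × 0.42 + (1 − fm).
Steady-state concentration ratio = 1 / (new CL fraction), so new CL fraction = 1 / 2.09 = 0.4785.
fm × 0.42 + 1 − fm = 0.4785  ⇒  fm × (0.42 − 1) = −0.5215  ⇒  fm = 0.90.

0.90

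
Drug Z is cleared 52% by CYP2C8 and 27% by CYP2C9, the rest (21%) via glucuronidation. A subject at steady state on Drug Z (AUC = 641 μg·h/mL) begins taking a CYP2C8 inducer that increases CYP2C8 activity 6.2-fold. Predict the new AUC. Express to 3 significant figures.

The CYP2C8 pathway (52% of clearance) rises to 6.2× activity: 0.52 × 6.2 = 3.224.
CYP2C9 (27%) and the residual 21% are unaffected.
CL_new/CL_old = 3.224 + 0.27 + 0.21 = 3.704.
New AUC = baseline ÷ relative clearance = 641 / 3.704 = 173 μg·h/mL.

173 μg·h/mL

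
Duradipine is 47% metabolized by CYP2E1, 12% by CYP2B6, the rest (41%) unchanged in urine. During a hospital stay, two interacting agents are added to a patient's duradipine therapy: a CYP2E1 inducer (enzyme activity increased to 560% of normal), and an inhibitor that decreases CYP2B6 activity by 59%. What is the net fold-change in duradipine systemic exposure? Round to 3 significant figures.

0.323

The CYP2E1 pathway (47% of clearance) is boosted to 5.6× activity: 0.47 × 5.6 = 2.632.
The CYP2B6 pathway (12% of clearance) drops to 0.41× activity: 0.12 × 0.41 = 0.0492.
Non-CYP routes (41%) are unchanged.
Relative clearance = 2.632 + 0.0492 + 0.41 = 3.0912.
Net systemic exposure ratio = 1 / 3.0912 = 0.323.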